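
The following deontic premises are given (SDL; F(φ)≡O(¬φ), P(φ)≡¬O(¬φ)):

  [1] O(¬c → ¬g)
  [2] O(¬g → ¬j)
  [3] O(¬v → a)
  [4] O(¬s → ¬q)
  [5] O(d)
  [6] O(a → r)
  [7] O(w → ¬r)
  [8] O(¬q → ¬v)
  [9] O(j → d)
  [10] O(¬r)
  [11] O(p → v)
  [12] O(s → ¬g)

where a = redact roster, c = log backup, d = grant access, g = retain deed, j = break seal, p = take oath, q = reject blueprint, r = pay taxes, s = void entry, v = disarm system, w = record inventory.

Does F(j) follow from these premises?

Yes

From premise 10 we have O(¬r).
Premise 6, O(a → r), contraposes to O(¬r → ¬a); with O(¬r) we get O(¬a).
The contrapositive of premise 3 (O(¬v → a)) is O(¬a → v), and O(¬a) is already established, so O(v).
Premise 8, O(¬q → ¬v), contraposes to O(v → q); with O(v) we get O(q).
Premise 4, O(¬s → ¬q), contraposes to O(q → s); with O(q) we get O(s).
Premise 12 is O(s → ¬g); since O(s), deontic closure gives O(¬g).
With premise 2, O(¬g → ¬j), the K-axiom yields O(¬j).
Premises 1, 5, 7, 9, 11 do not contribute to this derivation.
So O(¬j) holds, i.e. F(j). The claim follows.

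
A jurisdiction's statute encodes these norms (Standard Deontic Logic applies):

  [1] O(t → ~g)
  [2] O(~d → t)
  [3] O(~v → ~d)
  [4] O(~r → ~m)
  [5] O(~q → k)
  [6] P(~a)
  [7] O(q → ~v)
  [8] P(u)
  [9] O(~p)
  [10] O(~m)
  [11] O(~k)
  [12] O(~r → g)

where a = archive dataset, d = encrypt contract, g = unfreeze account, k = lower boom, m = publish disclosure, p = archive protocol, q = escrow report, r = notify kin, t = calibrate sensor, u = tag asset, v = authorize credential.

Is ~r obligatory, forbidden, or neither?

Premise 11 states O(~k) outright.
Premise 5, O(~q → k), contraposes to O(~k → q); with O(~k) we get O(q).
Applying K to premise 7 (O(q → ~v)) and O(q) yields O(~v).
Applying K to premise 3 (O(~v → ~d)) and O(~v) yields O(~d).
From O(~d) and premise 2, O(~d → t), we obtain O(t).
Applying K to premise 1 (O(t → ~g)) and O(t) yields O(~g).
Premise 12 is O(~r → g); contrapositively O(~g → r). Since O(~g) holds, K gives O(r).
Premises 4, 6, 8, 9, 10 do not contribute to this derivation.
Thus O(r), which is F(~r): ~r is forbidden.

Forbidden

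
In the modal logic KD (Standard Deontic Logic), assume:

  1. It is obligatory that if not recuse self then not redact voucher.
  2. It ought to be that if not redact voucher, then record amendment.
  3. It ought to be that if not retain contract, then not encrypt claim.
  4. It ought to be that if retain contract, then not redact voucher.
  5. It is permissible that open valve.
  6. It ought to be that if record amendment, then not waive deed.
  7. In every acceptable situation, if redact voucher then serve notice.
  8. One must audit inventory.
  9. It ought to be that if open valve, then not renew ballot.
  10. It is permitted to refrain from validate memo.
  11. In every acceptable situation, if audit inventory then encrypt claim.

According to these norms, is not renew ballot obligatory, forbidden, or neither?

Neither

Premise 9 is O(open_valve → ¬renew_ballot), but O(open_valve) is not derivable from the premises (the permission P(open_valve) asserts only ¬O(¬open_valve), not O(open_valve)), so it does not yield O(¬renew_ballot).
No premise or chain of K-axiom applications forces O(¬renew_ballot), and none forces O(renew_ballot). So ¬renew_ballot is neither obligatory nor forbidden under these norms.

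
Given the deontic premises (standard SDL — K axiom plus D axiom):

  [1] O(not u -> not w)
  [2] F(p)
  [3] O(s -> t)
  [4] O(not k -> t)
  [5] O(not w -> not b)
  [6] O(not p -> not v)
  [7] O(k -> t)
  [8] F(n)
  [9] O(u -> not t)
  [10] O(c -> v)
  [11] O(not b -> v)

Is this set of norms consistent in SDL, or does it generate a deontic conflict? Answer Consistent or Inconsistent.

Inconsistent

Premises 7 and 4 are O(k -> t) and O(not k -> t); every ideal world satisfies k or not k, so in either case t holds — hence O(t).
Premise 9, O(u -> not t), contraposes to O(t -> not u); with O(t) we get O(not u).
From O(not u) and premise 1, O(not u -> not w), we obtain O(not w).
Premise 5 is O(not w -> not b); since O(not w), deontic closure gives O(not b).
From O(not b) and premise 11, O(not b -> v), we obtain O(v).
Premise 6 is O(not p -> not v); contrapositively O(v -> p). Since O(v) holds, K gives O(p).
But premise 2, F(p), means O(not p).
We now have both O(p) and O(not p) — p is simultaneously obligatory and forbidden, violating the D-axiom.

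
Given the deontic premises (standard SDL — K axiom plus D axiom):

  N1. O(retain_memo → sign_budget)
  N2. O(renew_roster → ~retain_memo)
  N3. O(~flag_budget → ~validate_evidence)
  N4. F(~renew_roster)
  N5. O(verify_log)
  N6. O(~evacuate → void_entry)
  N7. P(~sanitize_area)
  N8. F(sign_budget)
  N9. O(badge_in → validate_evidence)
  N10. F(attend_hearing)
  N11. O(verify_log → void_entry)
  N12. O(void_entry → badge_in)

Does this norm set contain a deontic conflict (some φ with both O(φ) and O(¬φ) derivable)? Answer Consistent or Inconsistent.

Consistent

Premise 1 is O(retain_memo → sign_budget), but O(retain_memo) is not derivable from the premises, so it does not yield O(sign_budget).
So O(sign_budget) is not derivable, and the apparent clash with O(~sign_budget) does not arise.
A world satisfying every obligation exists (e.g. attend_hearing=false, badge_in=true, evacuate=false, flag_budget=true, renew_roster=true, retain_memo=false, sanitize_area=false, sign_budget=false, validate_evidence=true, verify_log=true, void_entry=true); no atom is both obligatory and forbidden, so the set is consistent.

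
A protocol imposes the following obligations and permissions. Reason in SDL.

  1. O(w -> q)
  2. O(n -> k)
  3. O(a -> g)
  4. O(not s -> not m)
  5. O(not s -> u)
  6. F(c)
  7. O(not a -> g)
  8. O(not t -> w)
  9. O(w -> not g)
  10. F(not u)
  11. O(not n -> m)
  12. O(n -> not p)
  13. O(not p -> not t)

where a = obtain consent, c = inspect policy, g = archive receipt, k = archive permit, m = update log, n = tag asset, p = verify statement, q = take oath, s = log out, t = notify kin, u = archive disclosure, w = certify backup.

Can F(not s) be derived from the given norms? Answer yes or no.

Yes

Premises 3 and 7 are O(a -> g) and O(not a -> g); every ideal world satisfies a or not a, so in either case g holds — hence O(g).
Premise 9, O(w -> not g), contraposes to O(g -> not w); with O(g) we get O(not w).
The contrapositive of premise 8 (O(not t -> w)) is O(not w -> t), and O(not w) is already established, so O(t).
The contrapositive of premise 13 (O(not p -> not t)) is O(t -> p), and O(t) is already established, so O(p).
Premise 12 is O(n -> not p); contrapositively O(p -> not n). Since O(p) holds, K gives O(not n).
From O(not n) and premise 11, O(not n -> m), we obtain O(m).
Premise 4 is O(not s -> not m); contrapositively O(m -> s). Since O(m) holds, K gives O(s).
Premises 1, 2, 5, 6, 10 do not contribute to this derivation.
So O(s) holds, i.e. F(not s). The claim follows.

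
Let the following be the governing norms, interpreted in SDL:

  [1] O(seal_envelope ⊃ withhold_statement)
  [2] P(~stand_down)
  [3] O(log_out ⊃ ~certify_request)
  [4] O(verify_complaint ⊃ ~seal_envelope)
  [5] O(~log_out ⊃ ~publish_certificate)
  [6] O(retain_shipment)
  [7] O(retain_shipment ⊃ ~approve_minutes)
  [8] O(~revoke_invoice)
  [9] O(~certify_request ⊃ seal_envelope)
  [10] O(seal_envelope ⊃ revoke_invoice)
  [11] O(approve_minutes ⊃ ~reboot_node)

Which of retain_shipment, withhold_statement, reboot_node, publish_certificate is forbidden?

publish_certificate

Premise 8 states O(~revoke_invoice) outright.
Premise 10 is O(seal_envelope ⊃ revoke_invoice); contrapositively O(~revoke_invoice ⊃ ~seal_envelope). Since O(~revoke_invoice) holds, K gives O(~seal_envelope).
The contrapositive of premise 9 (O(~certify_request ⊃ seal_envelope)) is O(~seal_envelope ⊃ certify_request), and O(~seal_envelope) is already established, so O(certify_request).
Premise 3, O(log_out ⊃ ~certify_request), contraposes to O(certify_request ⊃ ~log_out); with O(certify_request) we get O(~log_out).
With premise 5, O(~log_out ⊃ ~publish_certificate), the K-axiom yields O(~publish_certificate).
So O(~publish_certificate) holds, i.e. publish_certificate is forbidden. None of the other listed options is forbidden under the premises.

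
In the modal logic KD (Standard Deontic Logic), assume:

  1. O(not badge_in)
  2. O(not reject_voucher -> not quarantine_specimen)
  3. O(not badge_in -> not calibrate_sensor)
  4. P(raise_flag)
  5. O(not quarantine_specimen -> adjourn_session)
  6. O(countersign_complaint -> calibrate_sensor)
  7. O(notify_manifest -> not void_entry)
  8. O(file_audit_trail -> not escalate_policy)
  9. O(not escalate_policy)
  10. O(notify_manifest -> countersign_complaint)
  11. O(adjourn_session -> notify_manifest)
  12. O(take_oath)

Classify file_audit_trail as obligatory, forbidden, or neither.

Premise 8 is O(file_audit_trail -> not escalate_policy); even if O(not escalate_policy) held, inferring O(file_audit_trail) would be affirming the consequent — invalid.
No premise or chain of K-axiom applications forces O(file_audit_trail), and none forces O(not file_audit_trail). So file_audit_trail is neither obligatory nor forbidden under these norms.

Neither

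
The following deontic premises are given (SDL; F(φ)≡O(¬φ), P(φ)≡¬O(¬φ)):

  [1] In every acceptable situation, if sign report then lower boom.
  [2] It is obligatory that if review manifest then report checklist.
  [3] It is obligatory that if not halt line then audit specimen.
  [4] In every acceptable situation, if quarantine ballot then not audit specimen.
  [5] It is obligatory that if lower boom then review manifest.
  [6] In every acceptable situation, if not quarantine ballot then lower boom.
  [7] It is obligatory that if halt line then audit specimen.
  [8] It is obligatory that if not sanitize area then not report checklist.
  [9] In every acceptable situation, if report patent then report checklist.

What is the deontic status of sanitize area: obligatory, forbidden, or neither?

By case analysis on halt_line: premise 7 gives O(halt_line → audit_specimen) and premise 3 gives O(¬halt_line → audit_specimen), so O(audit_specimen) either way.
Premise 4 is O(quarantine_ballot → ¬audit_specimen); contrapositively O(audit_specimen → ¬quarantine_ballot). Since O(audit_specimen) holds, K gives O(¬quarantine_ballot).
From O(¬quarantine_ballot) and premise 6, O(¬quarantine_ballot → lower_boom), we obtain O(lower_boom).
From O(lower_boom) and premise 5, O(lower_boom → review_manifest), we obtain O(review_manifest).
Applying K to premise 2 (O(review_manifest → report_checklist)) and O(review_manifest) yields O(report_checklist).
Premise 8 is O(¬sanitize_area → ¬report_checklist); contrapositively O(report_checklist → sanitize_area). Since O(report_checklist) holds, K gives O(sanitize_area).
Premises 1, 9 do not contribute to this derivation.
Hence sanitize_area is obligatory.

Obligatory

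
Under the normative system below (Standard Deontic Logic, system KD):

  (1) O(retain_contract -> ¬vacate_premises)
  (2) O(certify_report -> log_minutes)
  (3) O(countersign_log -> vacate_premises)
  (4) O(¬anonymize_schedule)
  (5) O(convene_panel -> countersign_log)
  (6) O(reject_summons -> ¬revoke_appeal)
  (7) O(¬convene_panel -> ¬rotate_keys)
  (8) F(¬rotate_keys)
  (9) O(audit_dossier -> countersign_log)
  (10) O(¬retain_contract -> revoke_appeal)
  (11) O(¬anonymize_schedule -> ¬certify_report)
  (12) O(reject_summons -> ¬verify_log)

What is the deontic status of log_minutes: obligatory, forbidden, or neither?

Premise 2 is O(certify_report -> log_minutes), but O(certify_report) is not derivable from the premises, so it does not yield O(log_minutes).
No premise or chain of K-axiom applications forces O(log_minutes), and none forces O(¬log_minutes). So log_minutes is neither obligatory nor forbidden under these norms.

Neither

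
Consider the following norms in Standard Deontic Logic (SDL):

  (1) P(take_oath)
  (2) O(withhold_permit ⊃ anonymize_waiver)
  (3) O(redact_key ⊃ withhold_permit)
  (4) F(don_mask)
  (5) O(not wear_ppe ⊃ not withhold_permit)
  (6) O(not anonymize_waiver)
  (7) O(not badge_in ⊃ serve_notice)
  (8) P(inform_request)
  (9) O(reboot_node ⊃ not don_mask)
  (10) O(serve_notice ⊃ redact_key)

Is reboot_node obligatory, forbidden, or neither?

Neither

Premise 9 is O(reboot_node ⊃ not don_mask); even if O(not don_mask) held, inferring O(reboot_node) would be affirming the consequent — invalid.
No premise or chain of K-axiom applications forces O(reboot_node), and none forces O(not reboot_node). So reboot_node is neither obligatory nor forbidden under these norms.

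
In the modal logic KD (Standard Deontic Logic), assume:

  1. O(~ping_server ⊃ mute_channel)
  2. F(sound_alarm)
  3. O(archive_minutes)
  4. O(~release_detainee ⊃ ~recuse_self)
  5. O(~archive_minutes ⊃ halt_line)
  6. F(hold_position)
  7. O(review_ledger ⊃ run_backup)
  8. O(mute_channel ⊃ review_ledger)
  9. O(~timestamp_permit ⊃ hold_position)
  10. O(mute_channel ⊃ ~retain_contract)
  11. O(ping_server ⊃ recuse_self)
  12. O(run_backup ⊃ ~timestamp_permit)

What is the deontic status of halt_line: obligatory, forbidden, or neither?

Premise 5 is O(~archive_minutes ⊃ halt_line), but O(~archive_minutes) is not derivable from the premises, so it does not yield O(halt_line).
No premise or chain of K-axiom applications forces O(halt_line), and none forces O(~halt_line). So halt_line is neither obligatory nor forbidden under these norms.

Neither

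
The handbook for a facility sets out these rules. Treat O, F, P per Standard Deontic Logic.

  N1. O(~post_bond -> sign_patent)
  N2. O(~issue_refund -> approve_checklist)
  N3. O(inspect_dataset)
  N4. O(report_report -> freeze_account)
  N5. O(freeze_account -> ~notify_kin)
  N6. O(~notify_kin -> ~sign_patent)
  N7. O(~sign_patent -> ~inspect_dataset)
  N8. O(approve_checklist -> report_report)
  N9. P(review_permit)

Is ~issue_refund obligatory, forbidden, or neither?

Premise 3 gives O(inspect_dataset).
Premise 7, O(~sign_patent -> ~inspect_dataset), contraposes to O(inspect_dataset -> sign_patent); with O(inspect_dataset) we get O(sign_patent).
Premise 6 is O(~notify_kin -> ~sign_patent); contrapositively O(sign_patent -> notify_kin). Since O(sign_patent) holds, K gives O(notify_kin).
Premise 5 is O(freeze_account -> ~notify_kin); contrapositively O(notify_kin -> ~freeze_account). Since O(notify_kin) holds, K gives O(~freeze_account).
Premise 4 is O(report_report -> freeze_account); contrapositively O(~freeze_account -> ~report_report). Since O(~freeze_account) holds, K gives O(~report_report).
The contrapositive of premise 8 (O(approve_checklist -> report_report)) is O(~report_report -> ~approve_checklist), and O(~report_report) is already established, so O(~approve_checklist).
The contrapositive of premise 2 (O(~issue_refund -> approve_checklist)) is O(~approve_checklist -> issue_refund), and O(~approve_checklist) is already established, so O(issue_refund).
Premises 1, 9 do not contribute to this derivation.
Thus O(issue_refund), which is F(~issue_refund): ~issue_refund is forbidden.

Forbidden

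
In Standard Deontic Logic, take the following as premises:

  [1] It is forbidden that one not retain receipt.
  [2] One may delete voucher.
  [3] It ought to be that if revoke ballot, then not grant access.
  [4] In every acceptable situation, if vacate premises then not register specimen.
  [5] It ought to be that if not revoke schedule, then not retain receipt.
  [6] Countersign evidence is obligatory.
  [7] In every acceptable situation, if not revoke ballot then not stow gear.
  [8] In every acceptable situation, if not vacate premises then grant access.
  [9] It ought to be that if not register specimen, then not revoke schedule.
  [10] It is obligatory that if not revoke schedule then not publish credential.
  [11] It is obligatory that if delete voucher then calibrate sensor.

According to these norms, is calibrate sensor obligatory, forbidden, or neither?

Premise 11 is O(delete_voucher → calibrate_sensor), but O(delete_voucher) is not derivable from the premises (the permission P(delete_voucher) asserts only ¬O(¬delete_voucher), not O(delete_voucher)), so it does not yield O(calibrate_sensor).
No premise or chain of K-axiom applications forces O(calibrate_sensor), and none forces O(¬calibrate_sensor). So calibrate_sensor is neither obligatory nor forbidden under these norms.

Neither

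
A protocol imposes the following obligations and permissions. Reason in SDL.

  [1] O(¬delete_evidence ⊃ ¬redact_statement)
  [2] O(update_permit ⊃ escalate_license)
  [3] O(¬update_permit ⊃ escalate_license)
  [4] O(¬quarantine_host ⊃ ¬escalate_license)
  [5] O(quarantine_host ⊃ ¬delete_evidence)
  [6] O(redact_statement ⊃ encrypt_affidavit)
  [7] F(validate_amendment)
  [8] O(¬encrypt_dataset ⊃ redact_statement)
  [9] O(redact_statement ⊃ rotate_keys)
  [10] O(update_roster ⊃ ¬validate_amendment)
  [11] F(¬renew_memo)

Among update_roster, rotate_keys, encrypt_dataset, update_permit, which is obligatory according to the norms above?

encrypt_dataset

By case analysis on ¬update_permit: premise 3 gives O(¬update_permit ⊃ escalate_license) and premise 2 gives O(update_permit ⊃ escalate_license), so O(escalate_license) either way.
Premise 4 is O(¬quarantine_host ⊃ ¬escalate_license); contrapositively O(escalate_license ⊃ quarantine_host). Since O(escalate_license) holds, K gives O(quarantine_host).
With premise 5, O(quarantine_host ⊃ ¬delete_evidence), the K-axiom yields O(¬delete_evidence).
Applying K to premise 1 (O(¬delete_evidence ⊃ ¬redact_statement)) and O(¬delete_evidence) yields O(¬redact_statement).
Premise 8, O(¬encrypt_dataset ⊃ redact_statement), contraposes to O(¬redact_statement ⊃ encrypt_dataset); with O(¬redact_statement) we get O(encrypt_dataset).
So O(encrypt_dataset) holds — encrypt_dataset is obligatory. None of the other listed options is made obligatory by any chain of premises.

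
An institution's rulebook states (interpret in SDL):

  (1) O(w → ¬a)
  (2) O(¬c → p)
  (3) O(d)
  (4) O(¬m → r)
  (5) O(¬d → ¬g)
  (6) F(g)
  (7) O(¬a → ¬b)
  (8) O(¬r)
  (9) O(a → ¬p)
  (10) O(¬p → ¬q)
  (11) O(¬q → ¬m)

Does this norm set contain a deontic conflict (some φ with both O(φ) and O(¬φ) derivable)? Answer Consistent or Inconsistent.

Consistent

Premise 5 is O(¬d → ¬g); even if O(¬g) held, inferring O(¬d) would be affirming the consequent — invalid.
So O(¬d) is not derivable, and the apparent clash with O(d) does not arise.
A world satisfying every obligation exists (e.g. a=false, b=false, c=false, d=true, g=false, m=true, p=true, q=true, r=false, w=false); no atom is both obligatory and forbidden, so the set is consistent.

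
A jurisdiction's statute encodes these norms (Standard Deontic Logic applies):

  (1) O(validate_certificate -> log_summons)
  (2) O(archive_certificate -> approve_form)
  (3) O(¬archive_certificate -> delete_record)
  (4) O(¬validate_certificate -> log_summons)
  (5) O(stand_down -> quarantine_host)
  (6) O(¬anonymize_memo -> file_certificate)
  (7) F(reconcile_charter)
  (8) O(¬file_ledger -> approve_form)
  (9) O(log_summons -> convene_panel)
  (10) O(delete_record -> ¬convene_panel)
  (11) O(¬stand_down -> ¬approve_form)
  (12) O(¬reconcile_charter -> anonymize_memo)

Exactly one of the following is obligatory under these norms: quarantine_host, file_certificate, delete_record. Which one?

quarantine_host

Premises 4 and 1 cover both cases: O(¬validate_certificate -> log_summons) and O(validate_certificate -> log_summons). Since ¬validate_certificate ∨ validate_certificate is a tautology, O(log_summons) follows.
Applying K to premise 9 (O(log_summons -> convene_panel)) and O(log_summons) yields O(convene_panel).
The contrapositive of premise 10 (O(delete_record -> ¬convene_panel)) is O(convene_panel -> ¬delete_record), and O(convene_panel) is already established, so O(¬delete_record).
Premise 3 is O(¬archive_certificate -> delete_record); contrapositively O(¬delete_record -> archive_certificate). Since O(¬delete_record) holds, K gives O(archive_certificate).
With premise 2, O(archive_certificate -> approve_form), the K-axiom yields O(approve_form).
Premise 11 is O(¬stand_down -> ¬approve_form); contrapositively O(approve_form -> stand_down). Since O(approve_form) holds, K gives O(stand_down).
With premise 5, O(stand_down -> quarantine_host), the K-axiom yields O(quarantine_host).
So O(quarantine_host) holds — quarantine_host is obligatory. None of the other listed options is made obligatory by any chain of premises.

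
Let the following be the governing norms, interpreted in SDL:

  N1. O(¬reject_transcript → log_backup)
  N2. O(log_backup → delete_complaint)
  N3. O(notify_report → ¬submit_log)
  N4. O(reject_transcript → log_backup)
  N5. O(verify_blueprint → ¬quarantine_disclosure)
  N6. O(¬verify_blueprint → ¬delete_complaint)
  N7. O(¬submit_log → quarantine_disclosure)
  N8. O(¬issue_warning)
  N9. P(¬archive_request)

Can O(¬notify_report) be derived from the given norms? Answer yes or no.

Premises 4 and 1 cover both cases: O(reject_transcript → log_backup) and O(¬reject_transcript → log_backup). Since reject_transcript ∨ ¬reject_transcript is a tautology, O(log_backup) follows.
Premise 2 is O(log_backup → delete_complaint); since O(log_backup), deontic closure gives O(delete_complaint).
Premise 6 is O(¬verify_blueprint → ¬delete_complaint); contrapositively O(delete_complaint → verify_blueprint). Since O(delete_complaint) holds, K gives O(verify_blueprint).
Premise 5 is O(verify_blueprint → ¬quarantine_disclosure); since O(verify_blueprint), deontic closure gives O(¬quarantine_disclosure).
The contrapositive of premise 7 (O(¬submit_log → quarantine_disclosure)) is O(¬quarantine_disclosure → submit_log), and O(¬quarantine_disclosure) is already established, so O(submit_log).
Premise 3 is O(notify_report → ¬submit_log); contrapositively O(submit_log → ¬notify_report). Since O(submit_log) holds, K gives O(¬notify_report).
Premises 8, 9 do not contribute to this derivation.
So O(¬notify_report) follows.

Yes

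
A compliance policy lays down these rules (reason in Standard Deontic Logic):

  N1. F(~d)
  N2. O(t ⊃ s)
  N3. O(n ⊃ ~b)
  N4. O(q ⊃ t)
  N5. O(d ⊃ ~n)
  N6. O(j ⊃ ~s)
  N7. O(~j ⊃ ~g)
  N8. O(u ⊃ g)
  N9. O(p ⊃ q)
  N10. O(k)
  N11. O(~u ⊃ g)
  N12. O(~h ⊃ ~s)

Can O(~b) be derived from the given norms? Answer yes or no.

No

Premise 3 is O(n ⊃ ~b), but O(n) is not derivable from the premises, so it does not yield O(~b).
No other premise forces O(~b). An ideal world satisfying every premise can still have ~b false, so O(~b) is not derivable.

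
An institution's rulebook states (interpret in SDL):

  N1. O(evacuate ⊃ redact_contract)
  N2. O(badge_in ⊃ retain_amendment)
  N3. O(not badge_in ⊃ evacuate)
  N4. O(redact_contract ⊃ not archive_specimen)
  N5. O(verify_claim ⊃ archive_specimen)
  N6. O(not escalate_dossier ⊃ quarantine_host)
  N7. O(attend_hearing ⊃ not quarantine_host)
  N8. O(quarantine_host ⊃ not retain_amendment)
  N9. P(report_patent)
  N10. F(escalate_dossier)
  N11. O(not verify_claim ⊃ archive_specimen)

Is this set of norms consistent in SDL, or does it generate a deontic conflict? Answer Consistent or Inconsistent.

Premises 5 and 11 are O(verify_claim ⊃ archive_specimen) and O(not verify_claim ⊃ archive_specimen); every ideal world satisfies verify_claim or not verify_claim, so in either case archive_specimen holds — hence O(archive_specimen).
Premise 4, O(redact_contract ⊃ not archive_specimen), contraposes to O(archive_specimen ⊃ not redact_contract); with O(archive_specimen) we get O(not redact_contract).
The contrapositive of premise 1 (O(evacuate ⊃ redact_contract)) is O(not redact_contract ⊃ not evacuate), and O(not redact_contract) is already established, so O(not evacuate).
The contrapositive of premise 3 (O(not badge_in ⊃ evacuate)) is O(not evacuate ⊃ badge_in), and O(not evacuate) is already established, so O(badge_in).
Premise 2 is O(badge_in ⊃ retain_amendment); since O(badge_in), deontic closure gives O(retain_amendment).
The contrapositive of premise 8 (O(quarantine_host ⊃ not retain_amendment)) is O(retain_amendment ⊃ not quarantine_host), and O(retain_amendment) is already established, so O(not quarantine_host).
Premise 6, O(not escalate_dossier ⊃ quarantine_host), contraposes to O(not quarantine_host ⊃ escalate_dossier); with O(not quarantine_host) we get O(escalate_dossier).
Yet premise 10 is F(escalate_dossier), i.e. O(not escalate_dossier).
We now have both O(escalate_dossier) and O(not escalate_dossier) — escalate_dossier is simultaneously obligatory and forbidden, violating the D-axiom.

Inconsistent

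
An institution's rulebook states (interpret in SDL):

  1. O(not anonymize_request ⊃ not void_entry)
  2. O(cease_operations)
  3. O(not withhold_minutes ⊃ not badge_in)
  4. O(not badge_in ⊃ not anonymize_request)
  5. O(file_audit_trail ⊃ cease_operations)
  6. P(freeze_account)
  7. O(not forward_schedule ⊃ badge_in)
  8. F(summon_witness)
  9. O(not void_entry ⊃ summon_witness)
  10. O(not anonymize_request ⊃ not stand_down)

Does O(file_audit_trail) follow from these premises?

No

Premise 5 is O(file_audit_trail ⊃ cease_operations); even if O(cease_operations) held, inferring O(file_audit_trail) would be affirming the consequent — invalid.
No other premise forces O(file_audit_trail). An ideal world satisfying every premise can still have file_audit_trail false, so O(file_audit_trail) is not derivable.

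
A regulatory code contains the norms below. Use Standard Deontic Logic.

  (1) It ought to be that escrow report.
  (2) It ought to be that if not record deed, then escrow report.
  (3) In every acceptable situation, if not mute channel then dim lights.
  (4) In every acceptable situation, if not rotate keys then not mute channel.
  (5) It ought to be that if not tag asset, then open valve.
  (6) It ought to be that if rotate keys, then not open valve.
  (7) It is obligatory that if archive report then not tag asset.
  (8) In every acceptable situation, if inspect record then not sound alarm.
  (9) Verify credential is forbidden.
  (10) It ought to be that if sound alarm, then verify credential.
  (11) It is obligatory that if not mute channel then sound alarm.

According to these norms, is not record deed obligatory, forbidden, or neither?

Premise 2 is O(¬record_deed → escrow_report); even if O(escrow_report) held, inferring O(¬record_deed) would be affirming the consequent — invalid.
No premise or chain of K-axiom applications forces O(¬record_deed), and none forces O(record_deed). So ¬record_deed is neither obligatory nor forbidden under these norms.

Neither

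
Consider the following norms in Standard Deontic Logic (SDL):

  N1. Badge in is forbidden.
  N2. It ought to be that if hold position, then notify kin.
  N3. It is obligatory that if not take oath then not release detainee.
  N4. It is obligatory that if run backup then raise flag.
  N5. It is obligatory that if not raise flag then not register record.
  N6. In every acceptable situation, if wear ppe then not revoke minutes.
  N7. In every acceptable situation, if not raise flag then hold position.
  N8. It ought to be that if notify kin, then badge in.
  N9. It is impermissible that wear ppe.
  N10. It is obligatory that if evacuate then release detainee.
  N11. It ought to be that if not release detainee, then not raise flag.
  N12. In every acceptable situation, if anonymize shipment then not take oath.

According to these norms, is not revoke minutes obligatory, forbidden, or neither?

Neither

Premise 6 is O(wear_ppe → ¬revoke_minutes), but O(wear_ppe) is not derivable from the premises, so it does not yield O(¬revoke_minutes).
No premise or chain of K-axiom applications forces O(¬revoke_minutes), and none forces O(revoke_minutes). So ¬revoke_minutes is neither obligatory nor forbidden under these norms.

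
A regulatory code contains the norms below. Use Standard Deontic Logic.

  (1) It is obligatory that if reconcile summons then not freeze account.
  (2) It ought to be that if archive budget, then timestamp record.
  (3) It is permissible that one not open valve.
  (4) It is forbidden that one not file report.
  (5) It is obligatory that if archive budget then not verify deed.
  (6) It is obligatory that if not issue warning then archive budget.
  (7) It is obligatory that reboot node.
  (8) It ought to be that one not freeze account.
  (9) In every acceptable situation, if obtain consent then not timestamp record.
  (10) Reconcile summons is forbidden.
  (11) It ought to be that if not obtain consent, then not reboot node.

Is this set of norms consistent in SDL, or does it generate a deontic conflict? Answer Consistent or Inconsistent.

Consistent

Premise 1 is O(reconcile_summons → ¬freeze_account); even if O(¬freeze_account) held, inferring O(reconcile_summons) would be affirming the consequent — invalid.
So O(reconcile_summons) is not derivable, and the apparent clash with O(¬reconcile_summons) does not arise.
A world satisfying every obligation exists (e.g. archive_budget=false, file_report=true, freeze_account=false, issue_warning=true, obtain_consent=true, open_valve=false, reboot_node=true, reconcile_summons=false, timestamp_record=false, verify_deed=false); no atom is both obligatory and forbidden, so the set is consistent.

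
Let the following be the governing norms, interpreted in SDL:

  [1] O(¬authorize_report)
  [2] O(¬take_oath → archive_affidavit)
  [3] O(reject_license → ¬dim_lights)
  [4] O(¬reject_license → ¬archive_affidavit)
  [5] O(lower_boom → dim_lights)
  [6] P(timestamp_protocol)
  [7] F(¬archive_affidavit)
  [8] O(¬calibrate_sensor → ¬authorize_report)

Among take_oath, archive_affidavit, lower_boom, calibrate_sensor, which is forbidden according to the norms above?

lower_boom

Premise 7 is F(¬archive_affidavit), i.e. O(archive_affidavit).
Premise 4, O(¬reject_license → ¬archive_affidavit), contraposes to O(archive_affidavit → reject_license); with O(archive_affidavit) we get O(reject_license).
Applying K to premise 3 (O(reject_license → ¬dim_lights)) and O(reject_license) yields O(¬dim_lights).
Premise 5, O(lower_boom → dim_lights), contraposes to O(¬dim_lights → ¬lower_boom); with O(¬dim_lights) we get O(¬lower_boom).
So O(¬lower_boom) holds, i.e. lower_boom is forbidden. None of the other listed options is forbidden under the premises.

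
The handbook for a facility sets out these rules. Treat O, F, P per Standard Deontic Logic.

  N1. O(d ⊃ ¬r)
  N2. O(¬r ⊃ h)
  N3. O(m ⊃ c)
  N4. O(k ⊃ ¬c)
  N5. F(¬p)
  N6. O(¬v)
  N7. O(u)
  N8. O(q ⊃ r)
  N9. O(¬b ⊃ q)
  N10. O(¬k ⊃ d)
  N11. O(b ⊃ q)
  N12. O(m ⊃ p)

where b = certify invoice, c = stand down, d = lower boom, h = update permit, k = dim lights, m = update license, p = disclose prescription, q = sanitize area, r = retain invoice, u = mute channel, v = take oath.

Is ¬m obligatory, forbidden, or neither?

Premises 9 and 11 are O(¬b ⊃ q) and O(b ⊃ q); every ideal world satisfies ¬b or b, so in either case q holds — hence O(q).
Applying K to premise 8 (O(q ⊃ r)) and O(q) yields O(r).
The contrapositive of premise 1 (O(d ⊃ ¬r)) is O(r ⊃ ¬d), and O(r) is already established, so O(¬d).
Premise 10 is O(¬k ⊃ d); contrapositively O(¬d ⊃ k). Since O(¬d) holds, K gives O(k).
Premise 4 is O(k ⊃ ¬c); since O(k), deontic closure gives O(¬c).
The contrapositive of premise 3 (O(m ⊃ c)) is O(¬c ⊃ ¬m), and O(¬c) is already established, so O(¬m).
Premises 2, 5, 6, 7, 12 do not contribute to this derivation.
Hence ¬m is obligatory.

Obligatory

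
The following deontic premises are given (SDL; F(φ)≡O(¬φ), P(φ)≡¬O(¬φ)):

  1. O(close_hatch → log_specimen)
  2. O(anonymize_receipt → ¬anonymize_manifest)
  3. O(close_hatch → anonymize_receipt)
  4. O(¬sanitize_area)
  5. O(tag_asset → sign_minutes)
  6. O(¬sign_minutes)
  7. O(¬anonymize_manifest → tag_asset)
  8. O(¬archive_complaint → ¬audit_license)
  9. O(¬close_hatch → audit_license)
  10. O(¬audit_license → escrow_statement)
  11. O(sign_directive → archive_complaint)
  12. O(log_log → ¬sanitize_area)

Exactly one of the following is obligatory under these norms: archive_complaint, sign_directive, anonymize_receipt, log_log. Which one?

archive_complaint

From premise 6 we have O(¬sign_minutes).
The contrapositive of premise 5 (O(tag_asset → sign_minutes)) is O(¬sign_minutes → ¬tag_asset), and O(¬sign_minutes) is already established, so O(¬tag_asset).
Premise 7, O(¬anonymize_manifest → tag_asset), contraposes to O(¬tag_asset → anonymize_manifest); with O(¬tag_asset) we get O(anonymize_manifest).
Premise 2, O(anonymize_receipt → ¬anonymize_manifest), contraposes to O(anonymize_manifest → ¬anonymize_receipt); with O(anonymize_manifest) we get O(¬anonymize_receipt).
Premise 3, O(close_hatch → anonymize_receipt), contraposes to O(¬anonymize_receipt → ¬close_hatch); with O(¬anonymize_receipt) we get O(¬close_hatch).
Premise 9 is O(¬close_hatch → audit_license); since O(¬close_hatch), deontic closure gives O(audit_license).
Premise 8 is O(¬archive_complaint → ¬audit_license); contrapositively O(audit_license → archive_complaint). Since O(audit_license) holds, K gives O(archive_complaint).
So O(archive_complaint) holds — archive_complaint is obligatory. None of the other listed options is made obligatory by any chain of premises.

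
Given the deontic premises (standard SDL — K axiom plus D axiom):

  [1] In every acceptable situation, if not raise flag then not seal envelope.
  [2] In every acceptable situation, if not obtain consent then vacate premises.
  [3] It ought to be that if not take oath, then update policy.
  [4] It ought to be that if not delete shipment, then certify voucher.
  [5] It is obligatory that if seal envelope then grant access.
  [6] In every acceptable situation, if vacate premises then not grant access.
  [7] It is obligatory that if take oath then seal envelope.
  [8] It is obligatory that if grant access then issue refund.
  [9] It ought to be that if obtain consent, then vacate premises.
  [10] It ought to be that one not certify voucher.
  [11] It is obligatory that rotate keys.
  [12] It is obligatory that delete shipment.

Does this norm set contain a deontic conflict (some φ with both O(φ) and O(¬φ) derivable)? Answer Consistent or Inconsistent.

Consistent

Premise 4 is O(¬delete_shipment → certify_voucher), but O(¬delete_shipment) is not derivable from the premises, so it does not yield O(certify_voucher).
So O(certify_voucher) is not derivable, and the apparent clash with O(¬certify_voucher) does not arise.
A world satisfying every obligation exists (e.g. certify_voucher=false, delete_shipment=true, grant_access=false, issue_refund=false, obtain_consent=false, raise_flag=false, rotate_keys=true, seal_envelope=false, take_oath=false, update_policy=true, vacate_premises=true); no atom is both obligatory and forbidden, so the set is consistent.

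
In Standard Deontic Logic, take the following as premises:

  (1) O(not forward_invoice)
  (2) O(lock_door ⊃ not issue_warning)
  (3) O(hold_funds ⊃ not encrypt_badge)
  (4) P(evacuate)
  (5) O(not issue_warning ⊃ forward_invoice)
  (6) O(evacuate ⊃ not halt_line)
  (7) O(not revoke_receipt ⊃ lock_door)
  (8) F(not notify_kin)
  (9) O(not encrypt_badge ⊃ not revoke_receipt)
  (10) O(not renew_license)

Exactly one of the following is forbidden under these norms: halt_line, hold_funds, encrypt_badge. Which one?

hold_funds

Premise 1 states O(not forward_invoice) outright.
The contrapositive of premise 5 (O(not issue_warning ⊃ forward_invoice)) is O(not forward_invoice ⊃ issue_warning), and O(not forward_invoice) is already established, so O(issue_warning).
Premise 2, O(lock_door ⊃ not issue_warning), contraposes to O(issue_warning ⊃ not lock_door); with O(issue_warning) we get O(not lock_door).
The contrapositive of premise 7 (O(not revoke_receipt ⊃ lock_door)) is O(not lock_door ⊃ revoke_receipt), and O(not lock_door) is already established, so O(revoke_receipt).
Premise 9, O(not encrypt_badge ⊃ not revoke_receipt), contraposes to O(revoke_receipt ⊃ encrypt_badge); with O(revoke_receipt) we get O(encrypt_badge).
The contrapositive of premise 3 (O(hold_funds ⊃ not encrypt_badge)) is O(encrypt_badge ⊃ not hold_funds), and O(encrypt_badge) is already established, so O(not hold_funds).
So O(not hold_funds) holds, i.e. hold_funds is forbidden. None of the other listed options is forbidden under the premises.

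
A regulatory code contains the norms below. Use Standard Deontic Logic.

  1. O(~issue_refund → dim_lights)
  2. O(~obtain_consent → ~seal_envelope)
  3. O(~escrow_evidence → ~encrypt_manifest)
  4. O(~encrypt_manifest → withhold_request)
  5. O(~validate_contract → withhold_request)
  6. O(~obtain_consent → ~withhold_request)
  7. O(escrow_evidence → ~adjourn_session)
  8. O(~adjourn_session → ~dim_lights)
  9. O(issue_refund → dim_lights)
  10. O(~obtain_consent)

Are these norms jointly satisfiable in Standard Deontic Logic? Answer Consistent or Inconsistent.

Premises 9 and 1 cover both cases: O(issue_refund → dim_lights) and O(~issue_refund → dim_lights). Since issue_refund ∨ ~issue_refund is a tautology, O(dim_lights) follows.
Premise 8, O(~adjourn_session → ~dim_lights), contraposes to O(dim_lights → adjourn_session); with O(dim_lights) we get O(adjourn_session).
Premise 7 is O(escrow_evidence → ~adjourn_session); contrapositively O(adjourn_session → ~escrow_evidence). Since O(adjourn_session) holds, K gives O(~escrow_evidence).
With premise 3, O(~escrow_evidence → ~encrypt_manifest), the K-axiom yields O(~encrypt_manifest).
Premise 4 is O(~encrypt_manifest → withhold_request); since O(~encrypt_manifest), deontic closure gives O(withhold_request).
Premise 6 is O(~obtain_consent → ~withhold_request); contrapositively O(withhold_request → obtain_consent). Since O(withhold_request) holds, K gives O(obtain_consent).
However, premise 10 gives O(~obtain_consent).
We now have both O(obtain_consent) and O(~obtain_consent) — obtain_consent is simultaneously obligatory and forbidden, violating the D-axiom.

Inconsistent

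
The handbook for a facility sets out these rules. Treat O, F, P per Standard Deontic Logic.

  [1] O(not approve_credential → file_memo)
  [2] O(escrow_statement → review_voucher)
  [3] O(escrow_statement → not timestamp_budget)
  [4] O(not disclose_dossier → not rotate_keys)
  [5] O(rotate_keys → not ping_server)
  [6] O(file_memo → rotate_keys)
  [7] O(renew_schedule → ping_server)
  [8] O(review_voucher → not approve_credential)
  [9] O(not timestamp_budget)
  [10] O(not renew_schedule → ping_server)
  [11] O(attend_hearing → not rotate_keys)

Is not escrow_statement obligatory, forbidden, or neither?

Obligatory

By case analysis on not renew_schedule: premise 10 gives O(not renew_schedule → ping_server) and premise 7 gives O(renew_schedule → ping_server), so O(ping_server) either way.
The contrapositive of premise 5 (O(rotate_keys → not ping_server)) is O(ping_server → not rotate_keys), and O(ping_server) is already established, so O(not rotate_keys).
The contrapositive of premise 6 (O(file_memo → rotate_keys)) is O(not rotate_keys → not file_memo), and O(not rotate_keys) is already established, so O(not file_memo).
Premise 1 is O(not approve_credential → file_memo); contrapositively O(not file_memo → approve_credential). Since O(not file_memo) holds, K gives O(approve_credential).
Premise 8, O(review_voucher → not approve_credential), contraposes to O(approve_credential → not review_voucher); with O(approve_credential) we get O(not review_voucher).
Premise 2, O(escrow_statement → review_voucher), contraposes to O(not review_voucher → not escrow_statement); with O(not review_voucher) we get O(not escrow_statement).
Premises 3, 4, 9, 11 do not contribute to this derivation.
Hence not escrow_statement is obligatory.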